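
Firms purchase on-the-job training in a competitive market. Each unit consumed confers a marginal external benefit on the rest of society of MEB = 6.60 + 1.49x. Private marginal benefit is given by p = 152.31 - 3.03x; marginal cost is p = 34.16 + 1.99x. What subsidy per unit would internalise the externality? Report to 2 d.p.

subsidy = 59.26 per unit

Social marginal benefit = demand + MEB = 158.91 - 1.54x.
Set SMB = MC: 158.91 - 1.54x = 34.16 + 1.99x → x* = 35.3399.
The Pigouvian subsidy equals MEB at x*: 6.60 + 1.49×35.3399 = 59.2565.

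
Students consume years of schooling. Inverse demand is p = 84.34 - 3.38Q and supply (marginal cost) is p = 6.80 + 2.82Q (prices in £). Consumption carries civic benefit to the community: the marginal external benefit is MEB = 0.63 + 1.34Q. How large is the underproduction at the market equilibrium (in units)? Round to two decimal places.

3.58 units

Market equilibrium (private): 6.80 + 2.82Q = 84.34 - 3.38Q → Q_m = 12.5065.
Social marginal benefit = demand + MEB = 84.97 - 2.04Q.
Set SMB = MC: 84.97 - 2.04Q = 6.80 + 2.82Q → Q* = 16.0844.
Gap = |12.5065 − 16.0844| = 3.5779.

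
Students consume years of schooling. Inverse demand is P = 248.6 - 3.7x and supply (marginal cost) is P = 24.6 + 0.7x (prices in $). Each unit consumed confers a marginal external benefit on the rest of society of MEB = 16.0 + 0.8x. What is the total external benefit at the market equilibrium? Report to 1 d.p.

$1851.2

Market equilibrium (private): 24.6 + 0.7x = 248.6 - 3.7x → x_m = 50.9091.
Total external benefit = ∫₀^{x_m} (16.0 + 0.8x) dx = 16.0×50.9091 + ½×0.8×50.9091² = 1851.2402.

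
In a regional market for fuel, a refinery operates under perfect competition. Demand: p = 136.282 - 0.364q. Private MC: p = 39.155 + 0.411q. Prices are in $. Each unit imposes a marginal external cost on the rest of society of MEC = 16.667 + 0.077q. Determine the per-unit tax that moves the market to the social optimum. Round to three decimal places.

Social marginal cost = private MC + MEC = 55.822 + 0.488q.
Set SMC = demand: 55.822 + 0.488q = 136.282 - 0.364q → q* = 94.4366.
The Pigouvian tax equals MEC at q*: 16.667 + 0.077×94.4366 = 23.9386.

tax = $23.939 per unit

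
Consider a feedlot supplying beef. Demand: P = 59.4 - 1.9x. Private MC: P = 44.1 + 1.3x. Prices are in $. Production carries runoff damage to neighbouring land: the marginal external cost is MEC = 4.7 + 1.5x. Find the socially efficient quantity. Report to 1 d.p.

Social marginal cost = private MC + MEC = 48.8 + 2.8x.
Set SMC = demand: 48.8 + 2.8x = 59.4 - 1.9x → x* = 2.2553.

x* = 2.3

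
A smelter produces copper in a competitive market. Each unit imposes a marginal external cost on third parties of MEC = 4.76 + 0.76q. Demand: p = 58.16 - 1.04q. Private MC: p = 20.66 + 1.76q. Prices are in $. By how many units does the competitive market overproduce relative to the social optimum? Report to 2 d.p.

4.20 units

Market equilibrium (private): 20.66 + 1.76q = 58.16 - 1.04q → q_m = 13.3929.
Social marginal cost = private MC + MEC = 25.42 + 2.52q.
Set SMC = demand: 25.42 + 2.52q = 58.16 - 1.04q → q* = 9.1966.
Gap = |13.3929 − 9.1966| = 4.1963.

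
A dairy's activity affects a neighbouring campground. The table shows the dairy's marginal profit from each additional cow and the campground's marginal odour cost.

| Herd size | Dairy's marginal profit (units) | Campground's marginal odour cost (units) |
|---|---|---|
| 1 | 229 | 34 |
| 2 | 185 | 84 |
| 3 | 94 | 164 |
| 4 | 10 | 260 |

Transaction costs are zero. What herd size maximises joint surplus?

Bargaining reaches the level where marginal profit last exceeds marginal odour cost.
That holds through level 2 (185 ≥ 84) but not at 3 (94 < 164).

2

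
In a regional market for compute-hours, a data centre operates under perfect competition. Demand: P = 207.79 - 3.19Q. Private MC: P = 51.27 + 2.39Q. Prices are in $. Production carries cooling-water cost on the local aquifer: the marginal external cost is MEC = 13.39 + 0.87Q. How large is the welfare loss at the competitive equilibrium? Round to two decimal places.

DWL = $110.73

Market equilibrium (private): 51.27 + 2.39Q = 207.79 - 3.19Q → Q_m = 28.0502.
Social marginal cost = private MC + MEC = 64.66 + 3.26Q.
Set SMC = demand: 64.66 + 3.26Q = 207.79 - 3.19Q → Q* = 22.1907.
The welfare-loss triangle has base |Q_m − Q*| and height MEC(Q_m) (the vertical gap between SMC and demand is zero at Q* and MEC at Q_m).
DWL = ½ × 5.8595 × 37.7937 = 110.7261.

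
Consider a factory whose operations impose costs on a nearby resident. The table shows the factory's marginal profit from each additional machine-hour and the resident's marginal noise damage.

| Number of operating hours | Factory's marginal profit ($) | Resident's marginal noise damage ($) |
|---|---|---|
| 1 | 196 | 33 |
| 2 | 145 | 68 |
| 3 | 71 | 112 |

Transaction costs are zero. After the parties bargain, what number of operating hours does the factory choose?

2

Bargaining reaches the level where marginal profit last exceeds marginal noise damage.
That holds through level 2 (145 ≥ 68) but not at 3 (71 < 112).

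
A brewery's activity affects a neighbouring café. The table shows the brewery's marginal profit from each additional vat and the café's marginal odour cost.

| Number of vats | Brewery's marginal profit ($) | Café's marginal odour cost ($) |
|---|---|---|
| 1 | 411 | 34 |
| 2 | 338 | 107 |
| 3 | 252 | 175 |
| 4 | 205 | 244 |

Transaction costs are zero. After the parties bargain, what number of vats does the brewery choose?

Bargaining reaches the level where marginal profit last exceeds marginal odour cost.
That holds through level 3 (252 ≥ 175) but not at 4 (205 < 244).

3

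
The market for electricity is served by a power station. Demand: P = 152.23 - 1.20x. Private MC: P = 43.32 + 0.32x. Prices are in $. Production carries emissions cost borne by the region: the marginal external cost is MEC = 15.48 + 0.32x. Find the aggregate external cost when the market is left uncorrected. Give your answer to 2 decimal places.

$1930.59

Market equilibrium (private): 43.32 + 0.32x = 152.23 - 1.20x → x_m = 71.6513.
Total external cost = ∫₀^{x_m} (15.48 + 0.32x) dx = 15.48×71.6513 + ½×0.32×71.6513² = 1930.5875.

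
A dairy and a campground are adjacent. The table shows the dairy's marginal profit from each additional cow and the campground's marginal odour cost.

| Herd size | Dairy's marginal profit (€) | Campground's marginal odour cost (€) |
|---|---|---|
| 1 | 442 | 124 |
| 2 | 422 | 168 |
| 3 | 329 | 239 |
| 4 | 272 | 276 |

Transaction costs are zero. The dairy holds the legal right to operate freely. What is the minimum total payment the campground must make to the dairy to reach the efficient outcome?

€272

Left alone the dairy would choose level 4 (marginal profit stays positive).
Efficient level: k* = 3 (marginal profit ≥ marginal odour cost through 3).
The campground must at least cover the dairy's forgone profit from cutting 4→3: 272 = 272.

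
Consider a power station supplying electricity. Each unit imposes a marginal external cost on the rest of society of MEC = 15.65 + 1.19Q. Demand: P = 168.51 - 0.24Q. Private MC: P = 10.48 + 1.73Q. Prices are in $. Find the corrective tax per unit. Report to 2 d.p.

Social marginal cost = private MC + MEC = 26.13 + 2.92Q.
Set SMC = demand: 26.13 + 2.92Q = 168.51 - 0.24Q → Q* = 45.0570.
The Pigouvian tax equals MEC at Q*: 15.65 + 1.19×45.0570 = 69.2678.

tax = $69.27 per unit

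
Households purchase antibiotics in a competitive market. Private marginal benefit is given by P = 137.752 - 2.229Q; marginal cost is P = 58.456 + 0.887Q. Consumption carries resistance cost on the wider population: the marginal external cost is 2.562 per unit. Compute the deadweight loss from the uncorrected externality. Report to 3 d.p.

DWL = 1.053

Market equilibrium (private): 58.456 + 0.887Q = 137.752 - 2.229Q → Q_m = 25.4480.
Social marginal benefit = demand − MEC = 135.190 - 2.229Q.
Set SMB = MC: 135.190 - 2.229Q = 58.456 + 0.887Q → Q* = 24.6258.
The loss is the area between SMB and MC from Q* to Q_m; with linear curves that's a triangle of height MEC(Q_m).
DWL = ½ × 0.8222 × 2.5620 = 1.0532.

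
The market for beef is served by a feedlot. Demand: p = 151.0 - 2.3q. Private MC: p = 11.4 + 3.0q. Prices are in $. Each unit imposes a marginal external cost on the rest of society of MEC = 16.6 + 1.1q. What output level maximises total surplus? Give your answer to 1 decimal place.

Social marginal cost = private MC + MEC = 28.0 + 4.1q.
Set SMC = demand: 28.0 + 4.1q = 151.0 - 2.3q → q* = 19.2188.

q* = 19.2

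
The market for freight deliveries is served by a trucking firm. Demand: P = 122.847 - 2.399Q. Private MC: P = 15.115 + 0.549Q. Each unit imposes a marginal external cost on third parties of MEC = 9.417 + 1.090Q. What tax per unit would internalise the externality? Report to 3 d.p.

tax = 35.956 per unit

Social marginal cost = private MC + MEC = 24.532 + 1.639Q.
Set SMC = demand: 24.532 + 1.639Q = 122.847 - 2.399Q → Q* = 24.3474.
The Pigouvian tax equals MEC at Q*: 9.417 + 1.090×24.3474 = 35.9557.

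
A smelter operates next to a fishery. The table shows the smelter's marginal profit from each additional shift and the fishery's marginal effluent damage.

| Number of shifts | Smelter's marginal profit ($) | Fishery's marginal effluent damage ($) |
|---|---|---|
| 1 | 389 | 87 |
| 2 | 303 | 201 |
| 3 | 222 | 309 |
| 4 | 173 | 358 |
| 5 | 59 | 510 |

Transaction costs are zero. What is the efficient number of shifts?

Bargaining reaches the level where marginal profit last exceeds marginal effluent damage.
That holds through level 2 (303 ≥ 201) but not at 3 (222 < 309).

2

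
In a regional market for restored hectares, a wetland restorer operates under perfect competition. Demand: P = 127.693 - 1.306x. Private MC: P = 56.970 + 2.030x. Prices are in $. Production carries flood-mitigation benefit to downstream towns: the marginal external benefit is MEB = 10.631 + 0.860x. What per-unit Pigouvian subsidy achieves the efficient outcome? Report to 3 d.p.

subsidy = $38.888 per unit

Social marginal cost = private MC − MEB = 46.339 + 1.170x.
Set SMC = demand: 46.339 + 1.170x = 127.693 - 1.306x → x* = 32.8570.
The Pigouvian subsidy equals MEB at x*: 10.631 + 0.860×32.8570 = 38.8880.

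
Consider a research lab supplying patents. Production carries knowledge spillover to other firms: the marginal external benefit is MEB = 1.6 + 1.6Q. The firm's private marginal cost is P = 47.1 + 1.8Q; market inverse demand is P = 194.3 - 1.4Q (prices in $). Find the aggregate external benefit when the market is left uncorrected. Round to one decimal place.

$1766.4

Market equilibrium (private): 47.1 + 1.8Q = 194.3 - 1.4Q → Q_m = 46.0000.
Total external benefit = ∫₀^{Q_m} (1.6 + 1.6Q) dQ = 1.6×46.0000 + ½×1.6×46.0000² = 1766.4000.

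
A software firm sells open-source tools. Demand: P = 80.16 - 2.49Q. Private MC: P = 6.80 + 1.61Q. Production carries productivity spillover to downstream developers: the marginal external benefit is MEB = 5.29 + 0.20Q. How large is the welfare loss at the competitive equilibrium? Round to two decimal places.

Market equilibrium (private): 6.80 + 1.61Q = 80.16 - 2.49Q → Q_m = 17.8927.
Social marginal cost = private MC − MEB = 1.51 + 1.41Q.
Set SMC = demand: 1.51 + 1.41Q = 80.16 - 2.49Q → Q* = 20.1667.
Height of the DWL triangle at Q_m is demand(Q_m) − SMC(Q_m) = MEB(Q_m) = 8.8685.
DWL = ½ × 2.2740 × 8.8685 = 10.0835.

DWL = 10.08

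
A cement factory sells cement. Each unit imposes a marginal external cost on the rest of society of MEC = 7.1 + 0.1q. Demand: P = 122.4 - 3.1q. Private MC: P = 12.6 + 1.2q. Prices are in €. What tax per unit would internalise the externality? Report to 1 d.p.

tax = €9.4 per unit

Social marginal cost = private MC + MEC = 19.7 + 1.3q.
Set SMC = demand: 19.7 + 1.3q = 122.4 - 3.1q → q* = 23.3409.
The Pigouvian tax equals MEC at q*: 7.1 + 0.1×23.3409 = 9.4341.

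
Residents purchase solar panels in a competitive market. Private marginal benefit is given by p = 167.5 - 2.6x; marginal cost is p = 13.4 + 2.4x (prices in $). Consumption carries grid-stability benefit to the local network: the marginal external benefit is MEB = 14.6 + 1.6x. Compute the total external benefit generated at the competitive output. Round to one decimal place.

Market equilibrium (private): 13.4 + 2.4x = 167.5 - 2.6x → x_m = 30.8200.
Total external benefit = ∫₀^{x_m} (14.6 + 1.6x) dx = 14.6×30.8200 + ½×1.6×30.8200² = 1209.8699.

$1209.9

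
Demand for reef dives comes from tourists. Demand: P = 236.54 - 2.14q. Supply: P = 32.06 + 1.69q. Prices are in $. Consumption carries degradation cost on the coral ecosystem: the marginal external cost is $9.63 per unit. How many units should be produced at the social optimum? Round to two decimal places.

q* = 50.87

Social marginal benefit = demand − MEC = 226.91 - 2.14q.
Set SMB = MC: 226.91 - 2.14q = 32.06 + 1.69q → q* = 50.8747.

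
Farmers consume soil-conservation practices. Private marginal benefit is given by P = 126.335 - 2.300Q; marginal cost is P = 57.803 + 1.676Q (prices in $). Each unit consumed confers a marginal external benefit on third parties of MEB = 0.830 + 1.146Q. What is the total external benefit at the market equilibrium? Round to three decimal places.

$184.541

Market equilibrium (private): 57.803 + 1.676Q = 126.335 - 2.300Q → Q_m = 17.2364.
Total external benefit = ∫₀^{Q_m} (0.830 + 1.146Q) dQ = 0.830×17.2364 + ½×1.146×17.2364² = 184.5408.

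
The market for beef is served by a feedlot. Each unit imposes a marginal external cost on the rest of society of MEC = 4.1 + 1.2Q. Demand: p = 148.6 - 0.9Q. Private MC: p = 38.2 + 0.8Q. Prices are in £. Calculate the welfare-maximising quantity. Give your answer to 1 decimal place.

Q* = 36.7

Social marginal cost = private MC + MEC = 42.3 + 2.0Q.
Set SMC = demand: 42.3 + 2.0Q = 148.6 - 0.9Q → Q* = 36.6552.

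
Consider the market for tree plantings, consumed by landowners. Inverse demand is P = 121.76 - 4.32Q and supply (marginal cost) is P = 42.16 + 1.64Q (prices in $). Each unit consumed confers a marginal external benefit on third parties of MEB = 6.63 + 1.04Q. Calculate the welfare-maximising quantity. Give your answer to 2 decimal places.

Social marginal benefit = demand + MEB = 128.39 - 3.28Q.
Set SMB = MC: 128.39 - 3.28Q = 42.16 + 1.64Q → Q* = 17.5264.

Q* = 17.53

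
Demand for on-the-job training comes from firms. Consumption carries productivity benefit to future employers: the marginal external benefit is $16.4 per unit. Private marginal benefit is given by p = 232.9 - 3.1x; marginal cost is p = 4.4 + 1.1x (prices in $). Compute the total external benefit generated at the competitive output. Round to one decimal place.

$892.2

Market equilibrium (private): 4.4 + 1.1x = 232.9 - 3.1x → x_m = 54.4048.
Total external benefit = MEB × x_m = 16.4 × 54.4048 = 892.2387.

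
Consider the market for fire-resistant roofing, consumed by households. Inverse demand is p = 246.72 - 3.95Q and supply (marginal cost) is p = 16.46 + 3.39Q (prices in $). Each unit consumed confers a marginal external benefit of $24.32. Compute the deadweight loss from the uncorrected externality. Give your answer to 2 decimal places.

DWL = $40.29

Market equilibrium (private): 16.46 + 3.39Q = 246.72 - 3.95Q → Q_m = 31.3706.
Social marginal benefit = demand + MEB = 271.04 - 3.95Q.
Set SMB = MC: 271.04 - 3.95Q = 16.46 + 3.39Q → Q* = 34.6839.
The loss is the area between SMB and MC from Q* to Q_m; with linear curves that's a triangle of height MEB(Q_m).
DWL = ½ × 3.3133 × 24.3200 = 40.2897.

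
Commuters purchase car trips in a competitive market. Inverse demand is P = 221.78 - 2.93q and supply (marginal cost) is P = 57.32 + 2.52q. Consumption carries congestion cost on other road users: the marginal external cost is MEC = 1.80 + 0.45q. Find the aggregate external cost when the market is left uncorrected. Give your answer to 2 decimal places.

Market equilibrium (private): 57.32 + 2.52q = 221.78 - 2.93q → q_m = 30.1761.
Total external cost = ∫₀^{q_m} (1.80 + 0.45q) dq = 1.80×30.1761 + ½×0.45×30.1761² = 259.2013.

259.20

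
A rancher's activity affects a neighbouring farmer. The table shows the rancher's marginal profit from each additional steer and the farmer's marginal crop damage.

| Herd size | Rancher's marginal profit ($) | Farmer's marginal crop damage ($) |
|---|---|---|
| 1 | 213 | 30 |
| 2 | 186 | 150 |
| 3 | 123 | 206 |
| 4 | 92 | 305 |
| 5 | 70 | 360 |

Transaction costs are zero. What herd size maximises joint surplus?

2

Bargaining reaches the level where marginal profit last exceeds marginal crop damage.
That holds through level 2 (186 ≥ 150) but not at 3 (123 < 206).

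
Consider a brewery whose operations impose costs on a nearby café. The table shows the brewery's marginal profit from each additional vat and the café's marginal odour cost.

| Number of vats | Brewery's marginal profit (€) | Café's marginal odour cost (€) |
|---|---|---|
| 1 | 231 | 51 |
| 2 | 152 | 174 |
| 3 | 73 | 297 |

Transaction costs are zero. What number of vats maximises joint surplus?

1

Bargaining reaches the level where marginal profit last exceeds marginal odour cost.
That holds through level 1 (231 ≥ 51) but not at 2 (152 < 174).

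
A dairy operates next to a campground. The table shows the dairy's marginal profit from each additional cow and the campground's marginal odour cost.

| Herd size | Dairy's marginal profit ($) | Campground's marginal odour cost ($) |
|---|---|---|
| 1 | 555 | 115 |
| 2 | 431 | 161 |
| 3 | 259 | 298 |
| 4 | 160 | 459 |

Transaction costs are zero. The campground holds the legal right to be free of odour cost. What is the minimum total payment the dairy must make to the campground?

$276

Efficient level: marginal profit ≥ marginal odour cost through level 2, so k* = 2.
With the campground holding the right, the dairy must at least compensate total damage at k*: 115 + 161 = 276.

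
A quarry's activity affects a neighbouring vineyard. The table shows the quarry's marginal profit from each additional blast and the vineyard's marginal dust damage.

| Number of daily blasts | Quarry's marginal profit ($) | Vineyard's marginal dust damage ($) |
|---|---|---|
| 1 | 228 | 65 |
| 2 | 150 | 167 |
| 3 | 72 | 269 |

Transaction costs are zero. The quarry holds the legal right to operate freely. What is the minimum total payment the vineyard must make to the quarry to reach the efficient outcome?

$222

Left alone the quarry would choose level 3 (marginal profit stays positive).
Efficient level: k* = 1 (marginal profit ≥ marginal dust damage through 1).
The vineyard must at least cover the quarry's forgone profit from cutting 3→1: 150 + 72 = 222.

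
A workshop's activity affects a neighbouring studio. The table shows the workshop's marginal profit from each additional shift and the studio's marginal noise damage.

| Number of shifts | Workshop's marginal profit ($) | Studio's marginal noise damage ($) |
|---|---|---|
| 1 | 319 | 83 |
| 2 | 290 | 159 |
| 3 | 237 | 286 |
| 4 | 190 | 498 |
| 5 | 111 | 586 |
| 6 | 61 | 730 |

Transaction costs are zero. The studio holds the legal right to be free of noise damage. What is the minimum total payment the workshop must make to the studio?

Efficient level: marginal profit ≥ marginal noise damage through level 2, so k* = 2.
With the studio holding the right, the workshop must at least compensate total damage at k*: 83 + 159 = 242.

$242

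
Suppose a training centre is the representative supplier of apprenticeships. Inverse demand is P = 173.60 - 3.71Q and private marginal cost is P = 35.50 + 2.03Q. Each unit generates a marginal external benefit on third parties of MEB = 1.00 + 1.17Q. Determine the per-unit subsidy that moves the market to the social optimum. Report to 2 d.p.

subsidy = 36.61 per unit

Social marginal cost = private MC − MEB = 34.50 + 0.86Q.
Set SMC = demand: 34.50 + 0.86Q = 173.60 - 3.71Q → Q* = 30.4376.
The Pigouvian subsidy equals MEB at Q*: 1.00 + 1.17×30.4376 = 36.6120.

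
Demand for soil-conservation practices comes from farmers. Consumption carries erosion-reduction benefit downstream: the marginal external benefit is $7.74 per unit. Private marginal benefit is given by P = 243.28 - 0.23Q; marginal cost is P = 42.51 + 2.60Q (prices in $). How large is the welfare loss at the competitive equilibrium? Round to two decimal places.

DWL = $10.58

Market equilibrium (private): 42.51 + 2.60Q = 243.28 - 0.23Q → Q_m = 70.9435.
Social marginal benefit = demand + MEB = 251.02 - 0.23Q.
Set SMB = MC: 251.02 - 0.23Q = 42.51 + 2.60Q → Q* = 73.6784.
The welfare-loss triangle has base |Q_m − Q*| and height MEB(Q_m) (the vertical gap between SMB and MC is zero at Q* and MEB at Q_m).
DWL = ½ × 2.7349 × 7.7400 = 10.5841.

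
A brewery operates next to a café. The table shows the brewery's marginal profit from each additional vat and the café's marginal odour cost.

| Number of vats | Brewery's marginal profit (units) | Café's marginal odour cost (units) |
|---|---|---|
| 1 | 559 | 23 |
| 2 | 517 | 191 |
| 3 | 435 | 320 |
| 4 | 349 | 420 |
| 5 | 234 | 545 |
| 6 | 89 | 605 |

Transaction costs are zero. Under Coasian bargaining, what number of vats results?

Bargaining reaches the level where marginal profit last exceeds marginal odour cost.
That holds through level 3 (435 ≥ 320) but not at 4 (349 < 420).

3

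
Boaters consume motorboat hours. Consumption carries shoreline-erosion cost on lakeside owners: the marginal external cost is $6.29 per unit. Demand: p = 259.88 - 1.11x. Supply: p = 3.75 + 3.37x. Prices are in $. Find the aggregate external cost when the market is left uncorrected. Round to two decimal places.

$359.61

Market equilibrium (private): 3.75 + 3.37x = 259.88 - 1.11x → x_m = 57.1719.
Total external cost = MEC × x_m = 6.29 × 57.1719 = 359.6113.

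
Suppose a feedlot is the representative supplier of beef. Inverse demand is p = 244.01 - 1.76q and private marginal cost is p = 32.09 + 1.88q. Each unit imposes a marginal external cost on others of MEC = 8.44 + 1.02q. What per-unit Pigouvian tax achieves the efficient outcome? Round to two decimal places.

Social marginal cost = private MC + MEC = 40.53 + 2.90q.
Set SMC = demand: 40.53 + 2.90q = 244.01 - 1.76q → q* = 43.6652.
The Pigouvian tax equals MEC at q*: 8.44 + 1.02×43.6652 = 52.9785.

tax = 52.98 per unit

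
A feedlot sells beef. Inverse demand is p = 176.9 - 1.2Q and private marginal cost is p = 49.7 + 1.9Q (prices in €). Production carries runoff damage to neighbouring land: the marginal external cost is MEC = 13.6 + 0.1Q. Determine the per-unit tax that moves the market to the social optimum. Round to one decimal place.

tax = €17.2 per unit

Social marginal cost = private MC + MEC = 63.3 + 2.0Q.
Set SMC = demand: 63.3 + 2.0Q = 176.9 - 1.2Q → Q* = 35.5000.
The Pigouvian tax equals MEC at Q*: 13.6 + 0.1×35.5000 = 17.1500.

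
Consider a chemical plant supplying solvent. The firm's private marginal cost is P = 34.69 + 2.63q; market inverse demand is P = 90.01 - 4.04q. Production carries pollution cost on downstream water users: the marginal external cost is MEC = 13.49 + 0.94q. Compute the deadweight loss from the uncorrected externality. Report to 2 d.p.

Market equilibrium (private): 34.69 + 2.63q = 90.01 - 4.04q → q_m = 8.2939.
Social marginal cost = private MC + MEC = 48.18 + 3.57q.
Set SMC = demand: 48.18 + 3.57q = 90.01 - 4.04q → q* = 5.4967.
Between q* and q_m the wedge SMC − demand runs linearly from 0 to MEC(q_m), so the loss is a triangle.
DWL = ½ × 2.7972 × 21.2862 = 29.7709.

DWL = 29.77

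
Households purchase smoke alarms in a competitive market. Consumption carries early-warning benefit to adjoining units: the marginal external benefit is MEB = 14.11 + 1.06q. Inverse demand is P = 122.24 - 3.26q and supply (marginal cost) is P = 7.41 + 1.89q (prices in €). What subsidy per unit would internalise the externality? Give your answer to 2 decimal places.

subsidy = €47.53 per unit

Social marginal benefit = demand + MEB = 136.35 - 2.20q.
Set SMB = MC: 136.35 - 2.20q = 7.41 + 1.89q → q* = 31.5257.
The Pigouvian subsidy equals MEB at q*: 14.11 + 1.06×31.5257 = 47.5272.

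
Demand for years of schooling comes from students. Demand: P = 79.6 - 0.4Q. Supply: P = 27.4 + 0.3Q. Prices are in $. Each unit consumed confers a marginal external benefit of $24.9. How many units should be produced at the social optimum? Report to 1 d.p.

Social marginal benefit = demand + MEB = 104.5 - 0.4Q.
Set SMB = MC: 104.5 - 0.4Q = 27.4 + 0.3Q → Q* = 110.1429.

Q* = 110.1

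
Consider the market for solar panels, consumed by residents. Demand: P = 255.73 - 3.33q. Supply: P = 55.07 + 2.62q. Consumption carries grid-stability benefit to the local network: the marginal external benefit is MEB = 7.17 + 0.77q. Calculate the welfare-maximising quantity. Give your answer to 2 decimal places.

q* = 40.12

Social marginal benefit = demand + MEB = 262.90 - 2.56q.
Set SMB = MC: 262.90 - 2.56q = 55.07 + 2.62q → q* = 40.1216.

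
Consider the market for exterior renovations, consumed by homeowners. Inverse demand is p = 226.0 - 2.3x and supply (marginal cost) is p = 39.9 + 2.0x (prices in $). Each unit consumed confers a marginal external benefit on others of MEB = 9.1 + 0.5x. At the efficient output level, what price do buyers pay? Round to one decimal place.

Social marginal benefit = demand + MEB = 235.1 - 1.8x.
Set SMB = MC: 235.1 - 1.8x = 39.9 + 2.0x → x* = 51.3684.
Consumer price on the demand curve at x*: 226.0 − 2.3×51.3684 = 107.8527.

P = $107.9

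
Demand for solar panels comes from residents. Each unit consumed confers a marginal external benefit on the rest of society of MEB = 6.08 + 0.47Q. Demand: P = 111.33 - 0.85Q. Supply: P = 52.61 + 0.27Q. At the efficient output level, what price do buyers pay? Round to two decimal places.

Social marginal benefit = demand + MEB = 117.41 - 0.38Q.
Set SMB = MC: 117.41 - 0.38Q = 52.61 + 0.27Q → Q* = 99.6923.
Consumer price on the demand curve at Q*: 111.33 − 0.85×99.6923 = 26.5915.

P = 26.59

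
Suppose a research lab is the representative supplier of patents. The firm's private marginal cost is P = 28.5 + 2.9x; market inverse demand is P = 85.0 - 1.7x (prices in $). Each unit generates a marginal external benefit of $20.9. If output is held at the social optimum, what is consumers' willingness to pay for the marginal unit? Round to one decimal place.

P = $56.4

Social marginal cost = private MC − MEB = 7.6 + 2.9x.
Set SMC = demand: 7.6 + 2.9x = 85.0 - 1.7x → x* = 16.8261.
Consumer price on the demand curve at x*: 85.0 − 1.7×16.8261 = 56.3956.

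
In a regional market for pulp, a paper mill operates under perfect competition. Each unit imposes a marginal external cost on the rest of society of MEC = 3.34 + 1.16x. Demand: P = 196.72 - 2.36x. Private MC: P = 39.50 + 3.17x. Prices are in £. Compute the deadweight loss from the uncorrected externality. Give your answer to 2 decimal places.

Market equilibrium (private): 39.50 + 3.17x = 196.72 - 2.36x → x_m = 28.4304.
Social marginal cost = private MC + MEC = 42.84 + 4.33x.
Set SMC = demand: 42.84 + 4.33x = 196.72 - 2.36x → x* = 23.0015.
Height of the DWL triangle at x_m is SMC(x_m) − demand(x_m) = MEC(x_m) = 36.3192.
DWL = ½ × 5.4289 × 36.3192 = 98.5867.

DWL = £98.59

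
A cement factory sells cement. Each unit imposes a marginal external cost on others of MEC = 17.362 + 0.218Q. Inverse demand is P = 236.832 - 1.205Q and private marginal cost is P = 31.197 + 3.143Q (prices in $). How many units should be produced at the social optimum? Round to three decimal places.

Q* = 41.234

Social marginal cost = private MC + MEC = 48.559 + 3.361Q.
Set SMC = demand: 48.559 + 3.361Q = 236.832 - 1.205Q → Q* = 41.2337.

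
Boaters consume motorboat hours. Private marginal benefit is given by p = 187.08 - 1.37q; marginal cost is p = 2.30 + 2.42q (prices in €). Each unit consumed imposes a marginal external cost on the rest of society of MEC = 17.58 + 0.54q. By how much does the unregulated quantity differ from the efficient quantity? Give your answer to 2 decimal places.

Market equilibrium (private): 2.30 + 2.42q = 187.08 - 1.37q → q_m = 48.7546.
Social marginal benefit = demand − MEC = 169.50 - 1.91q.
Set SMB = MC: 169.50 - 1.91q = 2.30 + 2.42q → q* = 38.6143.
Gap = |48.7546 − 38.6143| = 10.1403.

10.14 units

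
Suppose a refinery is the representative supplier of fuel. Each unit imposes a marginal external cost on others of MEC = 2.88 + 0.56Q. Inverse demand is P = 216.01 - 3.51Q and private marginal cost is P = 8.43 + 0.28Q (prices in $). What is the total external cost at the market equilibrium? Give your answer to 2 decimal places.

Market equilibrium (private): 8.43 + 0.28Q = 216.01 - 3.51Q → Q_m = 54.7704.
Total external cost = ∫₀^{Q_m} (2.88 + 0.56Q) dQ = 2.88×54.7704 + ½×0.56×54.7704² = 997.6818.

$997.68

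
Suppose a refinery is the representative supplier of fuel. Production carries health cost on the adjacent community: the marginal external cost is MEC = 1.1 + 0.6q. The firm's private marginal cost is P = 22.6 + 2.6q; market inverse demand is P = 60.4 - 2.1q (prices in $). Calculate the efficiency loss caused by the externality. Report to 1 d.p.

Market equilibrium (private): 22.6 + 2.6q = 60.4 - 2.1q → q_m = 8.0426.
Social marginal cost = private MC + MEC = 23.7 + 3.2q.
Set SMC = demand: 23.7 + 3.2q = 60.4 - 2.1q → q* = 6.9245.
Between q* and q_m the wedge SMC − demand runs linearly from 0 to MEC(q_m), so the loss is a triangle.
DWL = ½ × 1.1181 × 5.9255 = 3.3127.

DWL = $3.3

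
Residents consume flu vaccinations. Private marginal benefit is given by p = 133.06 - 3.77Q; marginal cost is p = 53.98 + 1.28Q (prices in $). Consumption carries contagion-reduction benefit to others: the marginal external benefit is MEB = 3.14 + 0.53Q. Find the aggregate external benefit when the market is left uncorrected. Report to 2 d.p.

Market equilibrium (private): 53.98 + 1.28Q = 133.06 - 3.77Q → Q_m = 15.6594.
Total external benefit = ∫₀^{Q_m} (3.14 + 0.53Q) dQ = 3.14×15.6594 + ½×0.53×15.6594² = 114.1530.

$114.15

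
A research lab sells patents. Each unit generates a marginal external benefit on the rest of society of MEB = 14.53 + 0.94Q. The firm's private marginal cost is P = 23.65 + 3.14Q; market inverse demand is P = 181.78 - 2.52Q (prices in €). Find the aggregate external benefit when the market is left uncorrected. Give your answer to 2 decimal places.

Market equilibrium (private): 23.65 + 3.14Q = 181.78 - 2.52Q → Q_m = 27.9382.
Total external benefit = ∫₀^{Q_m} (14.53 + 0.94Q) dQ = 14.53×27.9382 + ½×0.94×27.9382² = 772.7973.

€772.80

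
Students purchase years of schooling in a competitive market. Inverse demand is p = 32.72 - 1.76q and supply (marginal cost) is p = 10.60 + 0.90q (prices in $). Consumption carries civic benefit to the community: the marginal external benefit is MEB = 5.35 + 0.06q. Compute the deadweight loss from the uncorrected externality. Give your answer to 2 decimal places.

DWL = $6.58

Market equilibrium (private): 10.60 + 0.90q = 32.72 - 1.76q → q_m = 8.3158.
Social marginal benefit = demand + MEB = 38.07 - 1.70q.
Set SMB = MC: 38.07 - 1.70q = 10.60 + 0.90q → q* = 10.5654.
Height of the DWL triangle at q_m is SMB(q_m) − MC(q_m) = MEB(q_m) = 5.8489.
DWL = ½ × 2.2496 × 5.8489 = 6.5788.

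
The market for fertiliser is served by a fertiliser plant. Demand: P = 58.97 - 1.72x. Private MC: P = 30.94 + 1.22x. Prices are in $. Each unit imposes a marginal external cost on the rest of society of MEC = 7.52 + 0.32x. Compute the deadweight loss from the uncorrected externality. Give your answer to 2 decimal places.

Market equilibrium (private): 30.94 + 1.22x = 58.97 - 1.72x → x_m = 9.5340.
Social marginal cost = private MC + MEC = 38.46 + 1.54x.
Set SMC = demand: 38.46 + 1.54x = 58.97 - 1.72x → x* = 6.2914.
Height of the DWL triangle at x_m is SMC(x_m) − demand(x_m) = MEC(x_m) = 10.5709.
DWL = ½ × 3.2426 × 10.5709 = 17.1386.

DWL = $17.14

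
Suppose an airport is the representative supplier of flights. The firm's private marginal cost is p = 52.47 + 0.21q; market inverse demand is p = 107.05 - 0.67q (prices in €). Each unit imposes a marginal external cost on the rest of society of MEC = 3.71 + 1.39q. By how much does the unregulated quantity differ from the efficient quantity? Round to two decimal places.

39.61 units

Market equilibrium (private): 52.47 + 0.21q = 107.05 - 0.67q → q_m = 62.0227.
Social marginal cost = private MC + MEC = 56.18 + 1.60q.
Set SMC = demand: 56.18 + 1.60q = 107.05 - 0.67q → q* = 22.4097.
Gap = |62.0227 − 22.4097| = 39.6130.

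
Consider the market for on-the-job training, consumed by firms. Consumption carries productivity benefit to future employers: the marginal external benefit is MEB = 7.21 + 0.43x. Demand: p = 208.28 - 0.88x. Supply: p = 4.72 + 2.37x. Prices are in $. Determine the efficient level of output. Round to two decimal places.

x* = 74.74

Social marginal benefit = demand + MEB = 215.49 - 0.45x.
Set SMB = MC: 215.49 - 0.45x = 4.72 + 2.37x → x* = 74.7411.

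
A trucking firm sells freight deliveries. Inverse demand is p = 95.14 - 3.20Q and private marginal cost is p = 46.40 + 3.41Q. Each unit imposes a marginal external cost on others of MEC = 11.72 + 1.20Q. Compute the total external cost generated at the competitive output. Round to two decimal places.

Market equilibrium (private): 46.40 + 3.41Q = 95.14 - 3.20Q → Q_m = 7.3737.
Total external cost = ∫₀^{Q_m} (11.72 + 1.20Q) dQ = 11.72×7.3737 + ½×1.20×7.3737² = 119.0426.

119.04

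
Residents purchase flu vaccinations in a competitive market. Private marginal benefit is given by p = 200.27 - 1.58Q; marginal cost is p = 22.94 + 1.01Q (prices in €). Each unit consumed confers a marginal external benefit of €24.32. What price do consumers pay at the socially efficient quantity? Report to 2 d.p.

Social marginal benefit = demand + MEB = 224.59 - 1.58Q.
Set SMB = MC: 224.59 - 1.58Q = 22.94 + 1.01Q → Q* = 77.8571.
Consumer price on the demand curve at Q*: 200.27 − 1.58×77.8571 = 77.2558.

P = €77.26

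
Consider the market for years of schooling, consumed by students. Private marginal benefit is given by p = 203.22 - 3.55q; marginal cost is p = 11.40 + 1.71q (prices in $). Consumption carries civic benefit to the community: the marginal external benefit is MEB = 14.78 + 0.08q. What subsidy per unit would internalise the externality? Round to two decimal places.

Social marginal benefit = demand + MEB = 218.00 - 3.47q.
Set SMB = MC: 218.00 - 3.47q = 11.40 + 1.71q → q* = 39.8842.
The Pigouvian subsidy equals MEB at q*: 14.78 + 0.08×39.8842 = 17.9707.

subsidy = $17.97 per unit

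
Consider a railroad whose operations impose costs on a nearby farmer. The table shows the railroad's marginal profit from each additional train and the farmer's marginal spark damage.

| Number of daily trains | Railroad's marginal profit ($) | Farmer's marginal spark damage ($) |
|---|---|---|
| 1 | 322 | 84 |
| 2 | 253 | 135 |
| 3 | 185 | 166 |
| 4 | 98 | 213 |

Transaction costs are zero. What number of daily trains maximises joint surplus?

3

Bargaining reaches the level where marginal profit last exceeds marginal spark damage.
That holds through level 3 (185 ≥ 166) but not at 4 (98 < 213).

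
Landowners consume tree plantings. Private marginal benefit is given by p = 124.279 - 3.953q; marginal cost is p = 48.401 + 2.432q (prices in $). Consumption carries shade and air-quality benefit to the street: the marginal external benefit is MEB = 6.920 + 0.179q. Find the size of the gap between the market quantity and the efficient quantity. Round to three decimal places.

1.458 units

Market equilibrium (private): 48.401 + 2.432q = 124.279 - 3.953q → q_m = 11.8838.
Social marginal benefit = demand + MEB = 131.199 - 3.774q.
Set SMB = MC: 131.199 - 3.774q = 48.401 + 2.432q → q* = 13.3416.
Gap = |11.8838 − 13.3416| = 1.4578.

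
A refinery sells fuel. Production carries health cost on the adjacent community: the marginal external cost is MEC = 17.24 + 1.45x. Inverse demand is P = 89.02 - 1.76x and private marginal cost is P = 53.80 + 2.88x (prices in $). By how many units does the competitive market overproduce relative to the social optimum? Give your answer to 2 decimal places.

Market equilibrium (private): 53.80 + 2.88x = 89.02 - 1.76x → x_m = 7.5905.
Social marginal cost = private MC + MEC = 71.04 + 4.33x.
Set SMC = demand: 71.04 + 4.33x = 89.02 - 1.76x → x* = 2.9524.
Gap = |7.5905 − 2.9524| = 4.6381.

4.64 units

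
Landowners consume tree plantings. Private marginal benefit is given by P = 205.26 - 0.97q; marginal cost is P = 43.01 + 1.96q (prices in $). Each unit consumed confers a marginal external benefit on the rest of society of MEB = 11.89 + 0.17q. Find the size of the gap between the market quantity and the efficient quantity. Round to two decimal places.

7.72 units

Market equilibrium (private): 43.01 + 1.96q = 205.26 - 0.97q → q_m = 55.3754.
Social marginal benefit = demand + MEB = 217.15 - 0.80q.
Set SMB = MC: 217.15 - 0.80q = 43.01 + 1.96q → q* = 63.0942.
Gap = |55.3754 − 63.0942| = 7.7188.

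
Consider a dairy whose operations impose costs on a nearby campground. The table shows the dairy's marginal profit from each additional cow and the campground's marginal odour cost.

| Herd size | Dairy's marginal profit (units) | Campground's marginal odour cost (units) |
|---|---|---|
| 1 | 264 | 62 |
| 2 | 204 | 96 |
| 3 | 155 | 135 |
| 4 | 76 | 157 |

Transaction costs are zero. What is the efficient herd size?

Bargaining reaches the level where marginal profit last exceeds marginal odour cost.
That holds through level 3 (155 ≥ 135) but not at 4 (76 < 157).

3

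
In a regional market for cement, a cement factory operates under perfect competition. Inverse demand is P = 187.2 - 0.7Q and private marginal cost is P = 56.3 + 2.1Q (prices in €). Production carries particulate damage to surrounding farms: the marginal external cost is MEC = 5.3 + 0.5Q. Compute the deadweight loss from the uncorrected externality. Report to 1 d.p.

DWL = €124.6

Market equilibrium (private): 56.3 + 2.1Q = 187.2 - 0.7Q → Q_m = 46.7500.
Social marginal cost = private MC + MEC = 61.6 + 2.6Q.
Set SMC = demand: 61.6 + 2.6Q = 187.2 - 0.7Q → Q* = 38.0606.
The welfare-loss triangle has base |Q_m − Q*| and height MEC(Q_m) (the vertical gap between SMC and demand is zero at Q* and MEC at Q_m).
DWL = ½ × 8.6894 × 28.6750 = 124.5843.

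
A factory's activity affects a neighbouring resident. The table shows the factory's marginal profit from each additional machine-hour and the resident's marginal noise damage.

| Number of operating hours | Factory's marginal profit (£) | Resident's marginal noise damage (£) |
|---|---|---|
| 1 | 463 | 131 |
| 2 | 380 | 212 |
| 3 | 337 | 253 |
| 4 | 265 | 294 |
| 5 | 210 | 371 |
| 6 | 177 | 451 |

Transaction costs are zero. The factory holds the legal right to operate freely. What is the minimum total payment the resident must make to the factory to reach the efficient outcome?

Left alone the factory would choose level 6 (marginal profit stays positive).
Efficient level: k* = 3 (marginal profit ≥ marginal noise damage through 3).
The resident must at least cover the factory's forgone profit from cutting 6→3: 265 + 210 + 177 = 652.

£652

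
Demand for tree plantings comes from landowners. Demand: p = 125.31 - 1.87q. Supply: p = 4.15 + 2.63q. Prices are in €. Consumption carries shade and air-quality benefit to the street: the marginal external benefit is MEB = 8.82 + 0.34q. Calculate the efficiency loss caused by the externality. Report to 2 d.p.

Market equilibrium (private): 4.15 + 2.63q = 125.31 - 1.87q → q_m = 26.9244.
Social marginal benefit = demand + MEB = 134.13 - 1.53q.
Set SMB = MC: 134.13 - 1.53q = 4.15 + 2.63q → q* = 31.2452.
The loss is the area between SMB and MC from q* to q_m; with linear curves that's a triangle of height MEB(q_m).
DWL = ½ × 4.3208 × 17.9743 = 38.8317.

DWL = €38.83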